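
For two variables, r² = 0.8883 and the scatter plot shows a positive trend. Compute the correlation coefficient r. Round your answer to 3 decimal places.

|r| = √0.8883 = 0.942
The association is positive, so r = 0.942.

0.942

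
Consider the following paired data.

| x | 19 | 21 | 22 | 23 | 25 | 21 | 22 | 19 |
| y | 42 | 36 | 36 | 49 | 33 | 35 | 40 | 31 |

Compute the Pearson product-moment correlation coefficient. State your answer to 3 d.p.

0.112

n = 8, Σx = 172, Σy = 302, Σx² = 3726, Σy² = 11632, Σxy = 6502
nΣxy − ΣxΣy = 52016 − 51944 = 72
nΣx² − (Σx)² = 29808 − 29584 = 224; nΣy² − (Σy)² = 93056 − 91204 = 1852
r = 72 / √(224 × 1852) = 72 / 644.0870 ≈ 0.112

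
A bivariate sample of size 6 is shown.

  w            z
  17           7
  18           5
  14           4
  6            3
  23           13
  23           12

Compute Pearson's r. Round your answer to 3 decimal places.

0.872

n = 6, Σw = 101, Σz = 44, Σw² = 1903, Σz² = 412, Σwz = 858
nΣwz − ΣwΣz = 5148 − 4444 = 704
nΣw² − (Σw)² = 11418 − 10201 = 1217; nΣz² − (Σz)² = 2472 − 1936 = 536
r = 704 / √(1217 × 536) = 704 / 807.6583 ≈ 0.872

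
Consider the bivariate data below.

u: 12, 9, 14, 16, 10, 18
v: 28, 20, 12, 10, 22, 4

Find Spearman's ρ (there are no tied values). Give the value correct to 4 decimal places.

-0.7714

Rank u: 3, 1, 4, 5, 2, 6
Rank v: 6, 4, 3, 2, 5, 1
d = rank(u) − rank(v): -3, -3, 1, 3, -3, 5; Σd² = 62
ρ = 1 − 6Σd² / [n(n²−1)] = 1 − 6×62 / (6×35) = 1 − 372/210 ≈ -0.7714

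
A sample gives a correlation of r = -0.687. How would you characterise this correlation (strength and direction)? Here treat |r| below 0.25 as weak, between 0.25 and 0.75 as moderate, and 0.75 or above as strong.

r = -0.687 < 0 so the relationship is negative.
|r| = 0.687, which falls in the moderate range.

moderate negative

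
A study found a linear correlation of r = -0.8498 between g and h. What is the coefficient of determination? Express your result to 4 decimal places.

r² = (-0.8498)² = 0.7222

0.7222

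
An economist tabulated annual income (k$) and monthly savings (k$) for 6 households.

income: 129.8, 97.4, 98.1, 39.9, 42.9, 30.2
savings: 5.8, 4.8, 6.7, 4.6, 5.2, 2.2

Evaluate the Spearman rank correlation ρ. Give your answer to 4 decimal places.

0.8857

Rank income: 6, 4, 5, 2, 3, 1
Rank savings: 5, 3, 6, 2, 4, 1
d = rank(income) − rank(savings): 1, 1, -1, 0, -1, 0; Σd² = 4
ρ = 1 − 6Σd² / [n(n²−1)] = 1 − 6×4 / (6×35) = 1 − 24/210 ≈ 0.8857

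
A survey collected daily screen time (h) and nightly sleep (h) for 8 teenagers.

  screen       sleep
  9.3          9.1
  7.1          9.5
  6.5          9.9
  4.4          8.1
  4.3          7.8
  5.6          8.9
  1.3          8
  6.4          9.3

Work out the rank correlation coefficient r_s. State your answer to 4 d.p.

Rank screen: 8, 7, 6, 3, 2, 4, 1, 5
Rank sleep: 5, 7, 8, 3, 1, 4, 2, 6
d = rank(screen) − rank(sleep): 3, 0, -2, 0, 1, 0, -1, -1; Σd² = 16
ρ = 1 − 6Σd² / [n(n²−1)] = 1 − 6×16 / (8×63) = 1 − 96/504 ≈ 0.8095

0.8095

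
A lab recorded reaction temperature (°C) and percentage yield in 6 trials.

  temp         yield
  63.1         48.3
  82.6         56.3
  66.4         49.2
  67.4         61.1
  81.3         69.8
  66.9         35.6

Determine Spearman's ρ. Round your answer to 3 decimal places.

0.657

Rank temp: 1, 6, 2, 4, 5, 3
Rank yield: 2, 4, 3, 5, 6, 1
d = rank(temp) − rank(yield): -1, 2, -1, -1, -1, 2; Σd² = 12
ρ = 1 − 6Σd² / [n(n²−1)] = 1 − 6×12 / (6×35) = 1 − 72/210 ≈ 0.657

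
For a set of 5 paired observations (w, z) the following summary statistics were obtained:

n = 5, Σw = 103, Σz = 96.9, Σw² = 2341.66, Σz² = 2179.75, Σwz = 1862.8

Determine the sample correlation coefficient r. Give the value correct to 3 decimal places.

-0.518

r = (nΣwz − ΣwΣz) / √[(nΣw² − (Σw)²)(nΣz² − (Σz)²)]
Numerator: 5×1862.8 − 103×96.9 = -666.7
Denominator: √[(11708.3 − 10609)(10898.75 − 9389.61)] = √[1099.3 × 1509.14] = 1288.0208
r = -666.7 / 1288.0208 ≈ -0.518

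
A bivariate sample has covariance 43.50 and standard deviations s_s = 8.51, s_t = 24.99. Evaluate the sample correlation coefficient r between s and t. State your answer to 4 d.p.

0.2045

r = Cov(s,t) / (s_s · s_t) = 43.50 / (8.51 × 24.99)
  = 43.50 / 212.6649 ≈ 0.2045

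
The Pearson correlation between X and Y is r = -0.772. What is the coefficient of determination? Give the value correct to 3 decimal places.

r² = (-0.772)² = 0.596

0.596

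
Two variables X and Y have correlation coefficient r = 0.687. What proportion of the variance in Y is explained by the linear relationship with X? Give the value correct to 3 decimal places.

r² = (0.687)² = 0.472

0.472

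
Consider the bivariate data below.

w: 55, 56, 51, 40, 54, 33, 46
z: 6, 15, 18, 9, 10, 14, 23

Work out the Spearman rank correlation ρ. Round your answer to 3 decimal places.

Rank w: 6, 7, 4, 2, 5, 1, 3
Rank z: 1, 5, 6, 2, 3, 4, 7
d = rank(w) − rank(z): 5, 2, -2, 0, 2, -3, -4; Σd² = 62
ρ = 1 − 6Σd² / [n(n²−1)] = 1 − 6×62 / (7×48) = 1 − 372/336 ≈ -0.107

-0.107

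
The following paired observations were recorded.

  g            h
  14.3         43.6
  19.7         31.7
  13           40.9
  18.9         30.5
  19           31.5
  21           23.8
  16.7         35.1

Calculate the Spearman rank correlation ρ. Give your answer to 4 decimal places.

Rank g: 2, 6, 1, 4, 5, 7, 3
Rank h: 7, 4, 6, 2, 3, 1, 5
d = rank(g) − rank(h): -5, 2, -5, 2, 2, 6, -2; Σd² = 102
ρ = 1 − 6Σd² / [n(n²−1)] = 1 − 6×102 / (7×48) = 1 − 612/336 ≈ -0.8214

-0.8214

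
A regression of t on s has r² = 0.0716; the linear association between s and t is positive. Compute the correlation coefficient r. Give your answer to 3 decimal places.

0.268

|r| = √0.0716 = 0.268
The association is positive, so r = 0.268.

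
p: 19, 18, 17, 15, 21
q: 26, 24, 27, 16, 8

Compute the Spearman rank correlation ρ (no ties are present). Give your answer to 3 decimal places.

-0.300

Rank p: 4, 3, 2, 1, 5
Rank q: 4, 3, 5, 2, 1
d = rank(p) − rank(q): 0, 0, -3, -1, 4; Σd² = 26
ρ = 1 − 6Σd² / [n(n²−1)] = 1 − 6×26 / (5×24) = 1 − 156/120 ≈ -0.300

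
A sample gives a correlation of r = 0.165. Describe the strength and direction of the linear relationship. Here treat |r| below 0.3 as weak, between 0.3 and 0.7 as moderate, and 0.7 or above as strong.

r = 0.165 > 0 so the relationship is positive.
|r| = 0.165, which falls in the weak range.

weak positive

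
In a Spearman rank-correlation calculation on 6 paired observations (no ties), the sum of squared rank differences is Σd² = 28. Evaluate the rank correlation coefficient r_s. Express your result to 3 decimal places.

ρ = 1 − 6Σd² / [n(n²−1)] = 1 − 6×28 / (6×35)
  = 1 − 168/210 = 1 − 0.8000 ≈ 0.200

0.200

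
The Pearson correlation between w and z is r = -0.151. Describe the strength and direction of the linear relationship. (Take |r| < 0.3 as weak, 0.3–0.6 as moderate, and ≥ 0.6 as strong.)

r = -0.151 < 0 so the relationship is negative.
|r| = 0.151, which falls in the weak range.

weak negative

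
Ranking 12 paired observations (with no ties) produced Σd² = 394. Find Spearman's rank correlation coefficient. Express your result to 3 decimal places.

ρ = 1 − 6Σd² / [n(n²−1)] = 1 − 6×394 / (12×143)
  = 1 − 2364/1716 = 1 − 1.3776 ≈ -0.378

-0.378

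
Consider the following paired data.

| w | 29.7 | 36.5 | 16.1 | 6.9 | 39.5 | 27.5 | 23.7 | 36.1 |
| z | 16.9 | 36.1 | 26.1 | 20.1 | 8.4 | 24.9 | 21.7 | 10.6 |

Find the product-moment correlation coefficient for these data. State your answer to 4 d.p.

-0.2272

n = 8, Σw = 216, Σz = 164.8, Σw² = 6702.56, Σz² = 3947.86, Σwz = 4291.98
nΣwz − ΣwΣz = 34335.84 − 35596.8 = -1260.96
nΣw² − (Σw)² = 53620.48 − 46656 = 6964.48; nΣz² − (Σz)² = 31582.88 − 27159.04 = 4423.84
r = -1260.96 / √(6964.48 × 4423.84) = -1260.96 / 5550.6527 ≈ -0.2272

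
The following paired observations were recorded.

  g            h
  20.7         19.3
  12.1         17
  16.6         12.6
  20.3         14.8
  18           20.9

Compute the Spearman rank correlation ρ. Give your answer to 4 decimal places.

Rank g: 5, 1, 2, 4, 3
Rank h: 4, 3, 1, 2, 5
d = rank(g) − rank(h): 1, -2, 1, 2, -2; Σd² = 14
ρ = 1 − 6Σd² / [n(n²−1)] = 1 − 6×14 / (5×24) = 1 − 84/120 ≈ 0.3000

0.3000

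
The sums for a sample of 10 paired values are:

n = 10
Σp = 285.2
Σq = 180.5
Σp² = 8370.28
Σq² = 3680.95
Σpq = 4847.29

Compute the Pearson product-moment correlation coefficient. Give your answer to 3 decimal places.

-0.951

r = (nΣpq − ΣpΣq) / √[(nΣp² − (Σp)²)(nΣq² − (Σq)²)]
Numerator: 10×4847.29 − 285.2×180.5 = -3005.7
Denominator: √[(83702.8 − 81339.04)(36809.5 − 32580.25)] = √[2363.76 × 4229.25] = 3161.7925
r = -3005.7 / 3161.7925 ≈ -0.951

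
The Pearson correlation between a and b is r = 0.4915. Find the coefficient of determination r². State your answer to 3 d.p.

0.242

r² = (0.4915)² = 0.242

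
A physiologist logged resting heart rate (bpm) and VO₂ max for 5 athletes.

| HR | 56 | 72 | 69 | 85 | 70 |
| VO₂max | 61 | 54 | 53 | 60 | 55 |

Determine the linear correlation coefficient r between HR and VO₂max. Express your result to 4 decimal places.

n = 5, Σx = 352, Σy = 283, Σx² = 25206, Σy² = 16071, Σxy = 19911
nΣxy − ΣxΣy = 99555 − 99616 = -61
nΣx² − (Σx)² = 126030 − 123904 = 2126; nΣy² − (Σy)² = 80355 − 80089 = 266
r = -61 / √(2126 × 266) = -61 / 752.0080 ≈ -0.0811

-0.0811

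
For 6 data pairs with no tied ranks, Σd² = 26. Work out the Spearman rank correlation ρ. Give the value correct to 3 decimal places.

0.257

ρ = 1 − 6Σd² / [n(n²−1)] = 1 − 6×26 / (6×35)
  = 1 − 156/210 = 1 − 0.7429 ≈ 0.257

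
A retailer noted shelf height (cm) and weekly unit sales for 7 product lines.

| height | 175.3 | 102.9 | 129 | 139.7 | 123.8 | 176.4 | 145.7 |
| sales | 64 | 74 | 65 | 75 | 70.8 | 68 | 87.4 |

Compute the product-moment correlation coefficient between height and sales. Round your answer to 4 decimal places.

-0.2484

n = 7, Σx = 992.8, Σy = 504.2, Σx² = 145147.48, Σy² = 36697.4, Σxy = 71190.72
nΣxy − ΣxΣy = 498335.04 − 500569.76 = -2234.72
nΣx² − (Σx)² = 1016032.36 − 985651.84 = 30380.52; nΣy² − (Σy)² = 256881.8 − 254217.64 = 2664.16
r = -2234.72 / √(30380.52 × 2664.16) = -2234.72 / 8996.5864 ≈ -0.2484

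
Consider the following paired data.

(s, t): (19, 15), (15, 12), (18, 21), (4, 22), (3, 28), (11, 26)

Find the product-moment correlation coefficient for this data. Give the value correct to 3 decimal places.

n = 6, Σs = 70, Σt = 124, Σs² = 1056, Σt² = 2754, Σst = 1301
nΣst − ΣsΣt = 7806 − 8680 = -874
nΣs² − (Σs)² = 6336 − 4900 = 1436; nΣt² − (Σt)² = 16524 − 15376 = 1148
r = -874 / √(1436 × 1148) = -874 / 1283.9502 ≈ -0.681

-0.681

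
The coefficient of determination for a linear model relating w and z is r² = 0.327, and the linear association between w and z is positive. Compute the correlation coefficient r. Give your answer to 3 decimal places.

0.572

|r| = √0.327 = 0.572
The association is positive, so r = 0.572.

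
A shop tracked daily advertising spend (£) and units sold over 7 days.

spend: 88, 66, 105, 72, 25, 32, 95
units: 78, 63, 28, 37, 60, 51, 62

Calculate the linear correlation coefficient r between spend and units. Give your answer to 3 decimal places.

-0.161

n = 7, Σx = 483, Σy = 379, Σx² = 38983, Σy² = 22251, Σxy = 25648
nΣxy − ΣxΣy = 179536 − 183057 = -3521
nΣx² − (Σx)² = 272881 − 233289 = 39592; nΣy² − (Σy)² = 155757 − 143641 = 12116
r = -3521 / √(39592 × 12116) = -3521 / 21901.9787 ≈ -0.161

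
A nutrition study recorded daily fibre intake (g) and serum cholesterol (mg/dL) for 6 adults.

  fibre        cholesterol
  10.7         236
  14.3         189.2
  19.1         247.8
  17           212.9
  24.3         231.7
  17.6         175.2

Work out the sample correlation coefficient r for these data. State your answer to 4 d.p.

0.1593

n = 6, Σx = 103, Σy = 1292.8, Σx² = 1873.04, Σy² = 282603.82, Σxy = 22296.87
nΣxy − ΣxΣy = 133781.22 − 133158.4 = 622.82
nΣx² − (Σx)² = 11238.24 − 10609 = 629.24; nΣy² − (Σy)² = 1695622.92 − 1671331.84 = 24291.08
r = 622.82 / √(629.24 × 24291.08) = 622.82 / 3909.5932 ≈ 0.1593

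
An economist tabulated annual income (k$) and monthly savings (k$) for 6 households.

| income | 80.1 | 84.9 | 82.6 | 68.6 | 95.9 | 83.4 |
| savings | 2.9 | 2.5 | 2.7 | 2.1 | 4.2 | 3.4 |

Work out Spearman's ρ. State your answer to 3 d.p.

0.600

Rank income: 2, 5, 3, 1, 6, 4
Rank savings: 4, 2, 3, 1, 6, 5
d = rank(income) − rank(savings): -2, 3, 0, 0, 0, -1; Σd² = 14
ρ = 1 − 6Σd² / [n(n²−1)] = 1 − 6×14 / (6×35) = 1 − 84/210 ≈ 0.600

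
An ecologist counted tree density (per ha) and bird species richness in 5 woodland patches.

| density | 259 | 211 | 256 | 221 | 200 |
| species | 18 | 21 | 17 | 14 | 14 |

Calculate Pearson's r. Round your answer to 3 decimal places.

n = 5, Σx = 1147, Σy = 84, Σx² = 265979, Σy² = 1446, Σxy = 19339
nΣxy − ΣxΣy = 96695 − 96348 = 347
nΣx² − (Σx)² = 1329895 − 1315609 = 14286; nΣy² − (Σy)² = 7230 − 7056 = 174
r = 347 / √(14286 × 174) = 347 / 1576.6306 ≈ 0.220

0.220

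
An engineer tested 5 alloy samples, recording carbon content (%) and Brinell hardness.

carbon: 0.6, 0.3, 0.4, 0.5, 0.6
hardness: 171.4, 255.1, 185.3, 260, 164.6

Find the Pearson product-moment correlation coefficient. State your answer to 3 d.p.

n = 5, Σx = 2.4, Σy = 1036.4, Σx² = 1.22, Σy² = 223483.22, Σxy = 482.25
nΣxy − ΣxΣy = 2411.25 − 2487.36 = -76.11
nΣx² − (Σx)² = 6.1 − 5.76 = 0.34; nΣy² − (Σy)² = 1117416.1 − 1074124.96 = 43291.14
r = -76.11 / √(0.34 × 43291.14) = -76.11 / 121.3218 ≈ -0.627

-0.627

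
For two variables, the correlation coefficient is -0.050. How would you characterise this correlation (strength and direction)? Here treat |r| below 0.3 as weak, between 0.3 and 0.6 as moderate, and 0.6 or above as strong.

r = -0.050 < 0 so the relationship is negative.
|r| = 0.050, which falls in the weak range.

weak negative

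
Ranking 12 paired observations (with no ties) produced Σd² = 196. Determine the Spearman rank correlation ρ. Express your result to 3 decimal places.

ρ = 1 − 6Σd² / [n(n²−1)] = 1 − 6×196 / (12×143)
  = 1 − 1176/1716 = 1 − 0.6853 ≈ 0.315

0.315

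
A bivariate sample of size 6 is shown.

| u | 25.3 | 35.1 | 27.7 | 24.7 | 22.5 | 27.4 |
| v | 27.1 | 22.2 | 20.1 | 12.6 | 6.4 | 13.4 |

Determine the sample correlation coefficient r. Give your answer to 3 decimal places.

0.510

n = 6, Σu = 162.7, Σv = 101.8, Σu² = 4506.49, Σv² = 2010.54, Σuv = 2844
nΣuv − ΣuΣv = 17064 − 16562.86 = 501.14
nΣu² − (Σu)² = 27038.94 − 26471.29 = 567.65; nΣv² − (Σv)² = 12063.24 − 10363.24 = 1700
r = 501.14 / √(567.65 × 1700) = 501.14 / 982.3467 ≈ 0.510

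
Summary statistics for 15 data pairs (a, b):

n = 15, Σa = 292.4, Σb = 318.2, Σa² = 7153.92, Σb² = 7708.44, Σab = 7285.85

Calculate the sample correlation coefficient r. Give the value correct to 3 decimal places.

r = (nΣab − ΣaΣb) / √[(nΣa² − (Σa)²)(nΣb² − (Σb)²)]
Numerator: 15×7285.85 − 292.4×318.2 = 16246.07
Denominator: √[(107308.8 − 85497.76)(115626.6 − 101251.24)] = √[21811.04 × 14375.36] = 17707.1046
r = 16246.07 / 17707.1046 ≈ 0.917

0.917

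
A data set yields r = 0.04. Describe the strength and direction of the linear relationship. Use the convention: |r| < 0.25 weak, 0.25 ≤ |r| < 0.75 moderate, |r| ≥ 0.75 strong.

r = 0.04 > 0 so the relationship is positive.
|r| = 0.04, which falls in the weak range.

weak positive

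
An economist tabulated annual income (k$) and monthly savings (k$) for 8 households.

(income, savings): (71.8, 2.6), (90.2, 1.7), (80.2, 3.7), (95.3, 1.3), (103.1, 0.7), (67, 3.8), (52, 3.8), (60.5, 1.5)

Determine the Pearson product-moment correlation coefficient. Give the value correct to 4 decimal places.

-0.6682

n = 8, Σx = 620.1, Σy = 19.1, Σx² = 50288.27, Σy² = 56.65, Σxy = 1375.77
nΣxy − ΣxΣy = 11006.16 − 11843.91 = -837.75
nΣx² − (Σx)² = 402306.16 − 384524.01 = 17782.15; nΣy² − (Σy)² = 453.2 − 364.81 = 88.39
r = -837.75 / √(17782.15 × 88.39) = -837.75 / 1253.7002 ≈ -0.6682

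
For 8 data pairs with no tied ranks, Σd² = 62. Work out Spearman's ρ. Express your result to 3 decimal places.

ρ = 1 − 6Σd² / [n(n²−1)] = 1 − 6×62 / (8×63)
  = 1 − 372/504 = 1 − 0.7381 ≈ 0.262

0.262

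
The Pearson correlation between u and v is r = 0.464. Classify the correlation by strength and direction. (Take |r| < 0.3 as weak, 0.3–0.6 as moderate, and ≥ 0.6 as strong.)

moderate positive

r = 0.464 > 0 so the relationship is positive.
|r| = 0.464, which falls in the moderate range.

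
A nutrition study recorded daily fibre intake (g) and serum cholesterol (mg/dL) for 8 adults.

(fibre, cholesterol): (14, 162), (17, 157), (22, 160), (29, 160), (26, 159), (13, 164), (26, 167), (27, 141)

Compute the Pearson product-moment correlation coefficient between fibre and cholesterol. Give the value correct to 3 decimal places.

n = 8, Σx = 174, Σy = 1270, Σx² = 4060, Σy² = 202040, Σxy = 27512
nΣxy − ΣxΣy = 220096 − 220980 = -884
nΣx² − (Σx)² = 32480 − 30276 = 2204; nΣy² − (Σy)² = 1616320 − 1612900 = 3420
r = -884 / √(2204 × 3420) = -884 / 2745.4836 ≈ -0.322

-0.322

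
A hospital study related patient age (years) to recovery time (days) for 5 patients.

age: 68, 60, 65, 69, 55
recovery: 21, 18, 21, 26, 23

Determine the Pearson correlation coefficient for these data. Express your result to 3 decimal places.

n = 5, Σx = 317, Σy = 109, Σx² = 20235, Σy² = 2411, Σxy = 6932
nΣxy − ΣxΣy = 34660 − 34553 = 107
nΣx² − (Σx)² = 101175 − 100489 = 686; nΣy² − (Σy)² = 12055 − 11881 = 174
r = 107 / √(686 × 174) = 107 / 345.4910 ≈ 0.310

0.310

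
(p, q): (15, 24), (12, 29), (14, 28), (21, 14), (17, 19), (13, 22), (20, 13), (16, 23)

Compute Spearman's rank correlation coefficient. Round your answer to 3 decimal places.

-0.833

Rank p: 4, 1, 3, 8, 6, 2, 7, 5
Rank q: 6, 8, 7, 2, 3, 4, 1, 5
d = rank(p) − rank(q): -2, -7, -4, 6, 3, -2, 6, 0; Σd² = 154
ρ = 1 − 6Σd² / [n(n²−1)] = 1 − 6×154 / (8×63) = 1 − 924/504 ≈ -0.833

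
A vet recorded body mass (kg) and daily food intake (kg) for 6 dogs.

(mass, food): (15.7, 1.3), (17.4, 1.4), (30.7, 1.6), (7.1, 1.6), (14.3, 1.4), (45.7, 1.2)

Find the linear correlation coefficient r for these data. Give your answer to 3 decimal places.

n = 6, Σx = 130.9, Σy = 8.5, Σx² = 3835.13, Σy² = 12.17, Σxy = 180.11
nΣxy − ΣxΣy = 1080.66 − 1112.65 = -31.99
nΣx² − (Σx)² = 23010.78 − 17134.81 = 5875.97; nΣy² − (Σy)² = 73.02 − 72.25 = 0.77
r = -31.99 / √(5875.97 × 0.77) = -31.99 / 67.2644 ≈ -0.476

-0.476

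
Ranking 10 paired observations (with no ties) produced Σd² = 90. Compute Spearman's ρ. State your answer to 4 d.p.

0.4545

ρ = 1 − 6Σd² / [n(n²−1)] = 1 − 6×90 / (10×99)
  = 1 − 540/990 = 1 − 0.54545 ≈ 0.4545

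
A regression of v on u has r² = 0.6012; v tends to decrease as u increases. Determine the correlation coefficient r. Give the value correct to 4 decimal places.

|r| = √0.6012 = 0.7754
The association is negative, so r = −0.7754.

-0.7754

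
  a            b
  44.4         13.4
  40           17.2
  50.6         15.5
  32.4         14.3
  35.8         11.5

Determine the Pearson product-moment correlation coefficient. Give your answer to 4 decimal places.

0.3293

n = 5, Σa = 203.2, Σb = 71.9, Σa² = 8463.12, Σb² = 1052.39, Σab = 2942.28
nΣab − ΣaΣb = 14711.4 − 14610.08 = 101.32
nΣa² − (Σa)² = 42315.6 − 41290.24 = 1025.36; nΣb² − (Σb)² = 5261.95 − 5169.61 = 92.34
r = 101.32 / √(1025.36 × 92.34) = 101.32 / 307.7040 ≈ 0.3293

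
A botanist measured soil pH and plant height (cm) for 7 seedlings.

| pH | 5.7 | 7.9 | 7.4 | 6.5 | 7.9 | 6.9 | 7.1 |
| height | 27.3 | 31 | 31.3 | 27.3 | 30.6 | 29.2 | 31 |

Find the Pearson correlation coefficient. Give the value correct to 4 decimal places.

n = 7, Σx = 49.4, Σy = 207.7, Σx² = 352.34, Σy² = 6181.27, Σxy = 1472.9
nΣxy − ΣxΣy = 10310.3 − 10260.38 = 49.92
nΣx² − (Σx)² = 2466.38 − 2440.36 = 26.02; nΣy² − (Σy)² = 43268.89 − 43139.29 = 129.6
r = 49.92 / √(26.02 × 129.6) = 49.92 / 58.0706 ≈ 0.8596

0.8596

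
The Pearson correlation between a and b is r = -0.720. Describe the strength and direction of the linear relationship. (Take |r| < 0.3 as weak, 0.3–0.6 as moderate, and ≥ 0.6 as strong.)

strong negative

r = -0.720 < 0 so the relationship is negative.
|r| = 0.720, which falls in the strong range.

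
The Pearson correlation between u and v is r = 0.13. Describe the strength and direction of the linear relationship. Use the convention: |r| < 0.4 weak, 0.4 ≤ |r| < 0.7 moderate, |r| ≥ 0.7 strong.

weak positive

r = 0.13 > 0 so the relationship is positive.
|r| = 0.13, which falls in the weak range.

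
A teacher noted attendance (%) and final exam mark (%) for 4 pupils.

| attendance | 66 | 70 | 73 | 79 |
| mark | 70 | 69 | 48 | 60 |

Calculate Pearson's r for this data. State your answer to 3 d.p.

-0.536

n = 4, Σx = 288, Σy = 247, Σx² = 20826, Σy² = 15565, Σxy = 17694
nΣxy − ΣxΣy = 70776 − 71136 = -360
nΣx² − (Σx)² = 83304 − 82944 = 360; nΣy² − (Σy)² = 62260 − 61009 = 1251
r = -360 / √(360 × 1251) = -360 / 671.0887 ≈ -0.536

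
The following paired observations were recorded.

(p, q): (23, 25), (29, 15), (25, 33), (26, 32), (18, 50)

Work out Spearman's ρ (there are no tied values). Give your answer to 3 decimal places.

Rank p: 2, 5, 3, 4, 1
Rank q: 2, 1, 4, 3, 5
d = rank(p) − rank(q): 0, 4, -1, 1, -4; Σd² = 34
ρ = 1 − 6Σd² / [n(n²−1)] = 1 − 6×34 / (5×24) = 1 − 204/120 ≈ -0.700

-0.700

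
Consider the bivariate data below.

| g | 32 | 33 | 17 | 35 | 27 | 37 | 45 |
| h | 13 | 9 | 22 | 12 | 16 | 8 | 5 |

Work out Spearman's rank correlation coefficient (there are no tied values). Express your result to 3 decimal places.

-0.964

Rank g: 3, 4, 1, 5, 2, 6, 7
Rank h: 5, 3, 7, 4, 6, 2, 1
d = rank(g) − rank(h): -2, 1, -6, 1, -4, 4, 6; Σd² = 110
ρ = 1 − 6Σd² / [n(n²−1)] = 1 − 6×110 / (7×48) = 1 − 660/336 ≈ -0.964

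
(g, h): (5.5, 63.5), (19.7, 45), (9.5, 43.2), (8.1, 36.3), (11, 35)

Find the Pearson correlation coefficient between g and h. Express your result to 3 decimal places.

-0.302

n = 5, Σg = 53.8, Σh = 223, Σg² = 695.2, Σh² = 10466.18, Σgh = 2325.18
nΣgh − ΣgΣh = 11625.9 − 11997.4 = -371.5
nΣg² − (Σg)² = 3476 − 2894.44 = 581.56; nΣh² − (Σh)² = 52330.9 − 49729 = 2601.9
r = -371.5 / √(581.56 × 2601.9) = -371.5 / 1230.1061 ≈ -0.302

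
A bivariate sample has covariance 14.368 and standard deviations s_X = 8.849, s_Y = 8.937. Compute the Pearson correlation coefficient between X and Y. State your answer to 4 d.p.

r = Cov(X,Y) / (s_X · s_Y) = 14.368 / (8.849 × 8.937)
  = 14.368 / 79.0835 ≈ 0.1817

0.1817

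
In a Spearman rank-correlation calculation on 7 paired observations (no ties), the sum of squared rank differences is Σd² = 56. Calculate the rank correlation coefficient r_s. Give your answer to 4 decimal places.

ρ = 1 − 6Σd² / [n(n²−1)] = 1 − 6×56 / (7×48)
  = 1 − 336/336 = 1 − 1.00000 ≈ 0.0000

0.0000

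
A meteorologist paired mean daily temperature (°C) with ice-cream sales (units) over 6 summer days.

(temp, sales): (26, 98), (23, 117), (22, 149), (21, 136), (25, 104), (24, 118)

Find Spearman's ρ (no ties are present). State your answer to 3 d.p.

Rank temp: 6, 3, 2, 1, 5, 4
Rank sales: 1, 3, 6, 5, 2, 4
d = rank(temp) − rank(sales): 5, 0, -4, -4, 3, 0; Σd² = 66
ρ = 1 − 6Σd² / [n(n²−1)] = 1 − 6×66 / (6×35) = 1 − 396/210 ≈ -0.886

-0.886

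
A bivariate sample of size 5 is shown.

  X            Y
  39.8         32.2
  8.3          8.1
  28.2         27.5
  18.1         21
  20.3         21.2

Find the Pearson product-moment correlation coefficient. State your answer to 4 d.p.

0.9610

n = 5, ΣX = 114.7, ΣY = 110, ΣX² = 3187.87, ΣY² = 2749.14, ΣXY = 2934.75
nΣXY − ΣXΣY = 14673.75 − 12617 = 2056.75
nΣX² − (ΣX)² = 15939.35 − 13156.09 = 2783.26; nΣY² − (ΣY)² = 13745.7 − 12100 = 1645.7
r = 2056.75 / √(2783.26 × 1645.7) = 2056.75 / 2140.1895 ≈ 0.9610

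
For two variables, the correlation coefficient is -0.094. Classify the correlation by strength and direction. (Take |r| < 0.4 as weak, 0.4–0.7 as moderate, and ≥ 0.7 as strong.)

r = -0.094 < 0 so the relationship is negative.
|r| = 0.094, which falls in the weak range.

weak negative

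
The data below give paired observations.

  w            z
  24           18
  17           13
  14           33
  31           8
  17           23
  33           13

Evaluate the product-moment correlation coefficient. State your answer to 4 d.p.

n = 6, Σw = 136, Σz = 108, Σw² = 3400, Σz² = 2344, Σwz = 2183
nΣwz − ΣwΣz = 13098 − 14688 = -1590
nΣw² − (Σw)² = 20400 − 18496 = 1904; nΣz² − (Σz)² = 14064 − 11664 = 2400
r = -1590 / √(1904 × 2400) = -1590 / 2137.6623 ≈ -0.7438

-0.7438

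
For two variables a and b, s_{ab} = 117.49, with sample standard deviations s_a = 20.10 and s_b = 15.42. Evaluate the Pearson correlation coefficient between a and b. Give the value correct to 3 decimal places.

r = Cov(a,b) / (s_a · s_b) = 117.49 / (20.10 × 15.42)
  = 117.49 / 309.9420 ≈ 0.379

0.379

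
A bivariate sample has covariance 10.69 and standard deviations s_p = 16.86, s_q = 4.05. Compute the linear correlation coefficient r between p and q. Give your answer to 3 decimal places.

0.157

r = Cov(p,q) / (s_p · s_q) = 10.69 / (16.86 × 4.05)
  = 10.69 / 68.2830 ≈ 0.157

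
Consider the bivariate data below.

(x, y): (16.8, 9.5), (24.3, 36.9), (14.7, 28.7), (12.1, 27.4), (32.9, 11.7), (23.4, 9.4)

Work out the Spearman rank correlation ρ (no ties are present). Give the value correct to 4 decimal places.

Rank x: 3, 5, 2, 1, 6, 4
Rank y: 2, 6, 5, 4, 3, 1
d = rank(x) − rank(y): 1, -1, -3, -3, 3, 3; Σd² = 38
ρ = 1 − 6Σd² / [n(n²−1)] = 1 − 6×38 / (6×35) = 1 − 228/210 ≈ -0.0857

-0.0857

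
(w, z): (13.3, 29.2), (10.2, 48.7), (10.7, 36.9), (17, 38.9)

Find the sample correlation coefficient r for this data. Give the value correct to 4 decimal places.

n = 4, Σw = 51.2, Σz = 153.7, Σw² = 684.42, Σz² = 6099.15, Σwz = 1941.23
nΣwz − ΣwΣz = 7764.92 − 7869.44 = -104.52
nΣw² − (Σw)² = 2737.68 − 2621.44 = 116.24; nΣz² − (Σz)² = 24396.6 − 23623.69 = 772.91
r = -104.52 / √(116.24 × 772.91) = -104.52 / 299.7383 ≈ -0.3487

-0.3487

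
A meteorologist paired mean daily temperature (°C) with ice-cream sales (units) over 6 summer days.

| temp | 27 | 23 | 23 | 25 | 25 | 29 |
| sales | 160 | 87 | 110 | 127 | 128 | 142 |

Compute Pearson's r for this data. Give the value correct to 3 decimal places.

n = 6, Σx = 152, Σy = 754, Σx² = 3878, Σy² = 97946, Σxy = 19344
nΣxy − ΣxΣy = 116064 − 114608 = 1456
nΣx² − (Σx)² = 23268 − 23104 = 164; nΣy² − (Σy)² = 587676 − 568516 = 19160
r = 1456 / √(164 × 19160) = 1456 / 1772.6365 ≈ 0.821

0.821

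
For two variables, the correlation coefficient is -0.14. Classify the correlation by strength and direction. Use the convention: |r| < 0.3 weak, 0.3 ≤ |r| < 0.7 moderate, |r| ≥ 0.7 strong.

r = -0.14 < 0 so the relationship is negative.
|r| = 0.14, which falls in the weak range.

weak negative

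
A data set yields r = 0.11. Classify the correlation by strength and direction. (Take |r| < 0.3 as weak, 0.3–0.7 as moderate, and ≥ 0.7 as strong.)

weak positive

r = 0.11 > 0 so the relationship is positive.
|r| = 0.11, which falls in the weak range.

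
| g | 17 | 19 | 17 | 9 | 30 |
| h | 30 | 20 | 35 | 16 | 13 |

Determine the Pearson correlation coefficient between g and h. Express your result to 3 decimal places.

-0.278

n = 5, Σg = 92, Σh = 114, Σg² = 1920, Σh² = 2950, Σgh = 2019
nΣgh − ΣgΣh = 10095 − 10488 = -393
nΣg² − (Σg)² = 9600 − 8464 = 1136; nΣh² − (Σh)² = 14750 − 12996 = 1754
r = -393 / √(1136 × 1754) = -393 / 1411.5750 ≈ -0.278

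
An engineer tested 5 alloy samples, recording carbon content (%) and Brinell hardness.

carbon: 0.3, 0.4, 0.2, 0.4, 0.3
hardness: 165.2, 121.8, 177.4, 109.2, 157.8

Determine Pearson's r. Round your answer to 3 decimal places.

-0.945

n = 5, Σx = 1.6, Σy = 731.4, Σx² = 0.54, Σy² = 110422.52, Σxy = 224.78
nΣxy − ΣxΣy = 1123.9 − 1170.24 = -46.34
nΣx² − (Σx)² = 2.7 − 2.56 = 0.14; nΣy² − (Σy)² = 552112.6 − 534945.96 = 17166.64
r = -46.34 / √(0.14 × 17166.64) = -46.34 / 49.0238 ≈ -0.945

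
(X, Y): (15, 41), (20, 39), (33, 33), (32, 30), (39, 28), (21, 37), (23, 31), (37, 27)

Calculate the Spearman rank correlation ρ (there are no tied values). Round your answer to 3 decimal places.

Rank X: 1, 2, 6, 5, 8, 3, 4, 7
Rank Y: 8, 7, 5, 3, 2, 6, 4, 1
d = rank(X) − rank(Y): -7, -5, 1, 2, 6, -3, 0, 6; Σd² = 160
ρ = 1 − 6Σd² / [n(n²−1)] = 1 − 6×160 / (8×63) = 1 − 960/504 ≈ -0.905

-0.905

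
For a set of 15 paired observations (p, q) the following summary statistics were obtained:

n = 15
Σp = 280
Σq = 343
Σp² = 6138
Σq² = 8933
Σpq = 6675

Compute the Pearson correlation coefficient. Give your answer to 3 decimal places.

0.273

r = (nΣpq − ΣpΣq) / √[(nΣp² − (Σp)²)(nΣq² − (Σq)²)]
Numerator: 15×6675 − 280×343 = 4085
Denominator: √[(92070 − 78400)(133995 − 117649)] = √[13670 × 16346] = 14948.2380
r = 4085 / 14948.2380 ≈ 0.273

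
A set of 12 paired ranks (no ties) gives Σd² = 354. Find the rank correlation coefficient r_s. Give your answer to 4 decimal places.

-0.2378

ρ = 1 − 6Σd² / [n(n²−1)] = 1 − 6×354 / (12×143)
  = 1 − 2124/1716 = 1 − 1.23776 ≈ -0.2378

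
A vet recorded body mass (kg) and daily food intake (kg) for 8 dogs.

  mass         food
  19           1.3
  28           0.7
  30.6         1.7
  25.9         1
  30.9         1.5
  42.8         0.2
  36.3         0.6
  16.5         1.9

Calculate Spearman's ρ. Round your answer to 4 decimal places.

-0.6429

Rank mass: 2, 4, 5, 3, 6, 8, 7, 1
Rank food: 5, 3, 7, 4, 6, 1, 2, 8
d = rank(mass) − rank(food): -3, 1, -2, -1, 0, 7, 5, -7; Σd² = 138
ρ = 1 − 6Σd² / [n(n²−1)] = 1 − 6×138 / (8×63) = 1 − 828/504 ≈ -0.6429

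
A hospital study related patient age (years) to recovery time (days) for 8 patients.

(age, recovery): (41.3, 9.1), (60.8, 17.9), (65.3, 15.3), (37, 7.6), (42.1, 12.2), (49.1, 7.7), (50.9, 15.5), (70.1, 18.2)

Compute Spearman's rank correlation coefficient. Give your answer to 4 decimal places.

Rank age: 2, 6, 7, 1, 3, 4, 5, 8
Rank recovery: 3, 7, 5, 1, 4, 2, 6, 8
d = rank(age) − rank(recovery): -1, -1, 2, 0, -1, 2, -1, 0; Σd² = 12
ρ = 1 − 6Σd² / [n(n²−1)] = 1 − 6×12 / (8×63) = 1 − 72/504 ≈ 0.8571

0.8571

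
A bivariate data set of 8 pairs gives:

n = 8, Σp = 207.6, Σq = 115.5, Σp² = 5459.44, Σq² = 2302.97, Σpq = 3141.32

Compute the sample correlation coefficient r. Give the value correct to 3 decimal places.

0.673

r = (nΣpq − ΣpΣq) / √[(nΣp² − (Σp)²)(nΣq² − (Σq)²)]
Numerator: 8×3141.32 − 207.6×115.5 = 1152.76
Denominator: √[(43675.52 − 43097.76)(18423.76 − 13340.25)] = √[577.76 × 5083.51] = 1713.7820
r = 1152.76 / 1713.7820 ≈ 0.673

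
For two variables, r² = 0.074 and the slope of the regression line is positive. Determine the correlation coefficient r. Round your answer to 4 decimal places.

|r| = √0.074 = 0.2720
The association is positive, so r = 0.2720.

0.2720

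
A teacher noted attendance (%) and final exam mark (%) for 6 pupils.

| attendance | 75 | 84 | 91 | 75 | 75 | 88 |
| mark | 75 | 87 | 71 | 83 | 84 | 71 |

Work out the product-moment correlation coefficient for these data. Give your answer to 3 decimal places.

n = 6, Σx = 488, Σy = 471, Σx² = 39956, Σy² = 37221, Σxy = 38167
nΣxy − ΣxΣy = 229002 − 229848 = -846
nΣx² − (Σx)² = 239736 − 238144 = 1592; nΣy² − (Σy)² = 223326 − 221841 = 1485
r = -846 / √(1592 × 1485) = -846 / 1537.5695 ≈ -0.550

-0.550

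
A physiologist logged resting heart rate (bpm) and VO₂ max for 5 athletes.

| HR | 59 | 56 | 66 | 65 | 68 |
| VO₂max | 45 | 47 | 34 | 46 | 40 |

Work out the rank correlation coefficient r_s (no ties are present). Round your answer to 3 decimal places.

Rank HR: 2, 1, 4, 3, 5
Rank VO₂max: 3, 5, 1, 4, 2
d = rank(HR) − rank(VO₂max): -1, -4, 3, -1, 3; Σd² = 36
ρ = 1 − 6Σd² / [n(n²−1)] = 1 − 6×36 / (5×24) = 1 − 216/120 ≈ -0.800

-0.800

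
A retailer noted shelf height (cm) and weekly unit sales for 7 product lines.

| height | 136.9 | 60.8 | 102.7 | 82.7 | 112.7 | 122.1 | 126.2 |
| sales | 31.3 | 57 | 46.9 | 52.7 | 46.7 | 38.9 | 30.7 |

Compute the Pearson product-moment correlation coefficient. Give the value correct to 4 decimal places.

n = 7, Σx = 744.1, Σy = 304.2, Σx² = 83360.97, Σy² = 13842.18, Σxy = 30812.61
nΣxy − ΣxΣy = 215688.27 − 226355.22 = -10666.95
nΣx² − (Σx)² = 583526.79 − 553684.81 = 29841.98; nΣy² − (Σy)² = 96895.26 − 92537.64 = 4357.62
r = -10666.95 / √(29841.98 × 4357.62) = -10666.95 / 11403.5086 ≈ -0.9354

-0.9354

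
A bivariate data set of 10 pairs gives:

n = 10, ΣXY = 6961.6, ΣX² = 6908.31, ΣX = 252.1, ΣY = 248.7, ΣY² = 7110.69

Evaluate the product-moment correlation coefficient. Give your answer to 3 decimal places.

r = (nΣXY − ΣXΣY) / √[(nΣX² − (ΣX)²)(nΣY² − (ΣY)²)]
Numerator: 10×6961.6 − 252.1×248.7 = 6918.73
Denominator: √[(69083.1 − 63554.41)(71106.9 − 61851.69)] = √[5528.69 × 9255.21] = 7153.2641
r = 6918.73 / 7153.2641 ≈ 0.967

0.967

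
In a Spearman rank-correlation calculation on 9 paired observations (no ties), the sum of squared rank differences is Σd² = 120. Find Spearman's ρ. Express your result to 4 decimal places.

ρ = 1 − 6Σd² / [n(n²−1)] = 1 − 6×120 / (9×80)
  = 1 − 720/720 = 1 − 1.00000 ≈ 0.0000

0.0000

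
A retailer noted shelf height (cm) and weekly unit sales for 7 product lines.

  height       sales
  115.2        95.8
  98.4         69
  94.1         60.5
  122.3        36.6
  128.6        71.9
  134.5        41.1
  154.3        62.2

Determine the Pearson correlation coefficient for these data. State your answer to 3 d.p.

-0.220

n = 7, Σx = 847.4, Σy = 437.1, Σx² = 105202.4, Σy² = 29666.11, Σxy = 52366.74
nΣxy − ΣxΣy = 366567.18 − 370398.54 = -3831.36
nΣx² − (Σx)² = 736416.8 − 718086.76 = 18330.04; nΣy² − (Σy)² = 207662.77 − 191056.41 = 16606.36
r = -3831.36 / √(18330.04 × 16606.36) = -3831.36 / 17446.9265 ≈ -0.220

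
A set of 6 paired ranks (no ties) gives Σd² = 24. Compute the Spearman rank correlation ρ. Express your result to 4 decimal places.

ρ = 1 − 6Σd² / [n(n²−1)] = 1 − 6×24 / (6×35)
  = 1 − 144/210 = 1 − 0.68571 ≈ 0.3143

0.3143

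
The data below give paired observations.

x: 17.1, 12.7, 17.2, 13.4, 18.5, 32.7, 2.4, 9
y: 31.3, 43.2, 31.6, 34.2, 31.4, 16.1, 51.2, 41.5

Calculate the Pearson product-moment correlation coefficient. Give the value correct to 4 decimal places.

n = 8, Σx = 123, Σy = 280.5, Σx² = 2427.4, Σy² = 10602.99, Σxy = 3689.42
nΣxy − ΣxΣy = 29515.36 − 34501.5 = -4986.14
nΣx² − (Σx)² = 19419.2 − 15129 = 4290.2; nΣy² − (Σy)² = 84823.92 − 78680.25 = 6143.67
r = -4986.14 / √(4290.2 × 6143.67) = -4986.14 / 5133.9627 ≈ -0.9712

-0.9712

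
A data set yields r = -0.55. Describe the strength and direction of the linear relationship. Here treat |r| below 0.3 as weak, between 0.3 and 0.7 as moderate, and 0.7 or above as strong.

r = -0.55 < 0 so the relationship is negative.
|r| = 0.55, which falls in the moderate range.

moderate negative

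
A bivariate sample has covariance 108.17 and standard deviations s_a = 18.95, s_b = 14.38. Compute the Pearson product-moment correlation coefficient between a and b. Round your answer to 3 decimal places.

r = Cov(a,b) / (s_a · s_b) = 108.17 / (18.95 × 14.38)
  = 108.17 / 272.5010 ≈ 0.397

0.397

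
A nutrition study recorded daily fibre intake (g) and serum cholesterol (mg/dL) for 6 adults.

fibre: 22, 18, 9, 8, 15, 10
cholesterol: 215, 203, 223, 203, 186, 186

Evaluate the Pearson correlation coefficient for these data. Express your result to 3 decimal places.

0.110

n = 6, Σx = 82, Σy = 1216, Σx² = 1278, Σy² = 247564, Σxy = 16665
nΣxy − ΣxΣy = 99990 − 99712 = 278
nΣx² − (Σx)² = 7668 − 6724 = 944; nΣy² − (Σy)² = 1485384 − 1478656 = 6728
r = 278 / √(944 × 6728) = 278 / 2520.1651 ≈ 0.110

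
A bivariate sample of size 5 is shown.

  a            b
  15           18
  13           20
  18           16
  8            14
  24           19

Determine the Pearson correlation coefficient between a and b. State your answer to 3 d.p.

0.503

n = 5, Σa = 78, Σb = 87, Σa² = 1358, Σb² = 1537, Σab = 1386
nΣab − ΣaΣb = 6930 − 6786 = 144
nΣa² − (Σa)² = 6790 − 6084 = 706; nΣb² − (Σb)² = 7685 − 7569 = 116
r = 144 / √(706 × 116) = 144 / 286.1748 ≈ 0.503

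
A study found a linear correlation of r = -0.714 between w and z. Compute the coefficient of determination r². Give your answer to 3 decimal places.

r² = (-0.714)² = 0.510

0.510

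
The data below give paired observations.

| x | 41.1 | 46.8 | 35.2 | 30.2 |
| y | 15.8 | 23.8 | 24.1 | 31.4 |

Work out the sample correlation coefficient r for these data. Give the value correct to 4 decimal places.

n = 4, Σx = 153.3, Σy = 95.1, Σx² = 6030.53, Σy² = 2382.85, Σxy = 3559.82
nΣxy − ΣxΣy = 14239.28 − 14578.83 = -339.55
nΣx² − (Σx)² = 24122.12 − 23500.89 = 621.23; nΣy² − (Σy)² = 9531.4 − 9044.01 = 487.39
r = -339.55 / √(621.23 × 487.39) = -339.55 / 550.2557 ≈ -0.6171

-0.6171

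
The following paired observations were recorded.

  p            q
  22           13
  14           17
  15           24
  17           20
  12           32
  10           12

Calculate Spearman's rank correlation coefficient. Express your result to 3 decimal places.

Rank p: 6, 3, 4, 5, 2, 1
Rank q: 2, 3, 5, 4, 6, 1
d = rank(p) − rank(q): 4, 0, -1, 1, -4, 0; Σd² = 34
ρ = 1 − 6Σd² / [n(n²−1)] = 1 − 6×34 / (6×35) = 1 − 204/210 ≈ 0.029

0.029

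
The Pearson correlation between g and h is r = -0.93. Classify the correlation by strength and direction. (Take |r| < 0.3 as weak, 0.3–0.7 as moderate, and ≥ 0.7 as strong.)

strong negative

r = -0.93 < 0 so the relationship is negative.
|r| = 0.93, which falls in the strong range.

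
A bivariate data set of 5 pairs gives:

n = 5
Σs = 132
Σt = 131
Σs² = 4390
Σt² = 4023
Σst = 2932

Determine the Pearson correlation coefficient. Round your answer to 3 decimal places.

-0.720

r = (nΣst − ΣsΣt) / √[(nΣs² − (Σs)²)(nΣt² − (Σt)²)]
Numerator: 5×2932 − 132×131 = -2632
Denominator: √[(21950 − 17424)(20115 − 17161)] = √[4526 × 2954] = 3656.4743
r = -2632 / 3656.4743 ≈ -0.720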